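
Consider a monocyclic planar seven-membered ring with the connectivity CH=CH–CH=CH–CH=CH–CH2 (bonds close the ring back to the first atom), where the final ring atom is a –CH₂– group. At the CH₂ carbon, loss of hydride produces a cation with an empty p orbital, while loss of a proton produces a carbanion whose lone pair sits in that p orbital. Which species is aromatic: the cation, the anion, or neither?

In either ion the ring is fully conjugated: every atom, including the new sp² carbon, supplies a p orbital.
Cation: 3 × 2 + 0 = 6 π electrons → 4(1)+2, aromatic.
Anion: 3 × 2 + 2 = 8 π electrons → 4(2), antiaromatic.

The cation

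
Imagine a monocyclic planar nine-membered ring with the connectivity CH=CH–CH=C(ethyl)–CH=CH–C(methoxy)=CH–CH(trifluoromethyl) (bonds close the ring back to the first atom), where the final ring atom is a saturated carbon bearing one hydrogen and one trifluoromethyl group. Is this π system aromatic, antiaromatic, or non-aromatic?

The CH(trifluoromethyl) position has four σ bonds — that saturated carbon is sp³ and has no p orbital in the ring π system — so the cyclic conjugation is interrupted.
A ring that is not fully conjugated cannot be aromatic or antiaromatic regardless of its π-electron count.

Non-aromatic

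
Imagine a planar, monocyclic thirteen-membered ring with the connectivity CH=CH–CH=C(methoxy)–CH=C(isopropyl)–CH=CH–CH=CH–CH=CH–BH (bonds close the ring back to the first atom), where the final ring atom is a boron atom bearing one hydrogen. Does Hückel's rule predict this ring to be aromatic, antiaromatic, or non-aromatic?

Antiaromatic

The p orbitals form a continuous loop: the double-bond atoms are sp², each contributing one p electron; the boron has an empty p orbital. The ring is fully conjugated.
Counting π electrons: 6 × 2 = 12 from the double-bond units + 0 from the BH atom = 12.
With 12 = 4·3 π electrons, Hückel's rule classifies the planar ring as antiaromatic.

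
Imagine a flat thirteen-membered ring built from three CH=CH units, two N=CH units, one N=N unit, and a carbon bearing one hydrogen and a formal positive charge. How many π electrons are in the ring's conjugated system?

Check conjugation: the double-bond atoms are sp², each contributing one p electron; the doubly-bonded nitrogens are pyridine-type — their lone pairs lie in the ring plane, leaving one electron in the p orbital; the carbocation has an empty p orbital — every position has a p orbital, so the cyclic π system is continuous.
Counting π electrons: 6 × 2 = 12 from the double-bond units + 0 from the CH(+) atom = 12.

12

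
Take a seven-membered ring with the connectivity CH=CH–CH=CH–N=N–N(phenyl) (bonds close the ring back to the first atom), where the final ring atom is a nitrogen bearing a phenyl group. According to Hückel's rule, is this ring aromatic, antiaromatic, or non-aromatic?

The p orbitals form a continuous loop: each doubly-bonded ring atom is sp² with one p-orbital electron; each sp² =N– keeps its lone pair in-plane and puts one electron into the π system; the pyrrole-type nitrogen donates its lone pair from the p orbital. The ring is fully conjugated.
Counting π electrons: 3 × 2 = 6 from the double-bond units + 2 from the N(phenyl) atom = 8.
8 = 4(2); a planar, fully conjugated 4n system is antiaromatic.

Antiaromatic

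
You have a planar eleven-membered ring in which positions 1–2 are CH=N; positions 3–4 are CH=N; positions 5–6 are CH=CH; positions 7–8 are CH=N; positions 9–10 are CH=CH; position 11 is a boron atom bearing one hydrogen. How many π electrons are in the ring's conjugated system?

10

Check conjugation: each doubly-bonded ring atom is sp² with one p-orbital electron; each sp² =N– keeps its lone pair in-plane and puts one electron into the π system; the boron has an empty p orbital — every position has a p orbital, so the cyclic π system is continuous.
Adding the contributions, 5 × 2 = 10 from the double-bond units + 0 from the BH atom = 10.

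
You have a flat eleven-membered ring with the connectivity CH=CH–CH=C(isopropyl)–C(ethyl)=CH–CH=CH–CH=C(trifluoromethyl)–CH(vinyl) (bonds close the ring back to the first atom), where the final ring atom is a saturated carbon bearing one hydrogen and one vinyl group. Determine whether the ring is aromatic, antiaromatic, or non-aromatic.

Non-aromatic

At the CH(vinyl) position, that saturated carbon is sp³ and has no p orbital in the ring π system; the ring's p-orbital overlap is broken there.
Hückel's rule only applies to fully conjugated rings, so this one is simply non-aromatic.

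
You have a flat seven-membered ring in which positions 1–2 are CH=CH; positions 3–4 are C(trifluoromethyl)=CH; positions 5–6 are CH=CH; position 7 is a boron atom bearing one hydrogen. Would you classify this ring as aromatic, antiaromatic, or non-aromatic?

Aromatic

All ring atoms are sp² and supply a p orbital to the ring (every atom in a ring double bond is sp² and brings one electron to the p orbital; the boron has an empty p orbital); the conjugation is uninterrupted.
Counting π electrons: 3 × 2 = 6 from the double-bond units + 0 from the BH atom = 6.
That gives a 4n+2 count (6, n = 1).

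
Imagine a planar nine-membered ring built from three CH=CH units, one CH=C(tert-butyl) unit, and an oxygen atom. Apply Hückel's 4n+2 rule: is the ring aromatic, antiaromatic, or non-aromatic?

All ring atoms are sp² and supply a p orbital to the ring (each doubly-bonded ring atom is sp² with one p-orbital electron; the oxygen donates one lone pair from its p orbital); the conjugation is uninterrupted.
Counting π electrons: 4 × 2 = 8 from the double-bond units + 2 from the O atom = 10.
10 = 4(2) + 2, which satisfies Hückel's 4n+2 rule.

Aromatic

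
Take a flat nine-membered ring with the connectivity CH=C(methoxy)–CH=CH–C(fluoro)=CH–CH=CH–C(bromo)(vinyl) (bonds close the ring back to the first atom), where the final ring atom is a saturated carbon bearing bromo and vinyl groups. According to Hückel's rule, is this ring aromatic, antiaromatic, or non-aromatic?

Non-aromatic

At the C(bromo)(vinyl) position, that saturated carbon is sp³ and has no p orbital in the ring π system; the ring's p-orbital overlap is broken there.
Without a continuous loop of overlapping p orbitals the Hückel electron count never comes into play.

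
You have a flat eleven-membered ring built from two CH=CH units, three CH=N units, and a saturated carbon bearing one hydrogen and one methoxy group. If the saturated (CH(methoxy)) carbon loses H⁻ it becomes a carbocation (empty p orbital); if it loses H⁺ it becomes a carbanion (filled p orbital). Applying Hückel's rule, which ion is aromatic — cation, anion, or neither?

The cation

In both ions every ring atom is sp² and contributes a p orbital, so both rings are fully conjugated.
Cation: 5 × 2 + 0 = 10 π electrons → 4(2)+2, aromatic.
Anion: 5 × 2 + 2 = 12 π electrons → 4(3), antiaromatic.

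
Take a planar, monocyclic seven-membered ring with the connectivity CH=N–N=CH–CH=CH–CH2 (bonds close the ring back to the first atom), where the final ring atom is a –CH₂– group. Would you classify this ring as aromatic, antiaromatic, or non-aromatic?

Non-aromatic

At the CH2 position, the tetrahedral CH₂ carbon is sp³ and has no p orbital in the ring π system; the ring's p-orbital overlap is broken there.
Broken conjugation rules out both aromaticity and antiaromaticity.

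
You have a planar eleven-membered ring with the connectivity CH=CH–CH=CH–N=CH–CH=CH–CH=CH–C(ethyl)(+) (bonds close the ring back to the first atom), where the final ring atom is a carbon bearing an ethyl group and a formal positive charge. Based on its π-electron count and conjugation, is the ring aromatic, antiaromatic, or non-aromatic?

Every ring atom contributes a p orbital perpendicular to the ring (every atom in a ring double bond is sp² and brings one electron to the p orbital; each =N– nitrogen is pyridine-type (lone pair in the sp² plane, one electron in the p orbital); the carbocation has an empty p orbital), so the π system is cyclic and fully conjugated.
π-electron count: 5 × 2 = 10 from the double-bond units + 0 from the C(ethyl)(+) atom = 10.
10 = 4(2) + 2, which satisfies Hückel's 4n+2 rule.

Aromatic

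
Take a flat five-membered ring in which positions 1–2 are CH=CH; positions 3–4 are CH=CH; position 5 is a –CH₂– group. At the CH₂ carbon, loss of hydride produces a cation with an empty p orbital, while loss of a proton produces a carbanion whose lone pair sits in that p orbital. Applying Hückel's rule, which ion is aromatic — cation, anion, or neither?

The anion

In either ion the ring is fully conjugated: every atom, including the new sp² carbon, supplies a p orbital.
Cation: 2 × 2 + 0 = 4 π electrons → 4(1), antiaromatic.
Anion: 2 × 2 + 2 = 6 π electrons → 4(1)+2, aromatic.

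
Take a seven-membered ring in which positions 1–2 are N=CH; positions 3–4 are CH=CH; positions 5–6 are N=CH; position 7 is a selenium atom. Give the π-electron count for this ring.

8

Every ring atom contributes a p orbital perpendicular to the ring (each doubly-bonded ring atom is sp² with one p-orbital electron; each =N– nitrogen is pyridine-type (lone pair in the sp² plane, one electron in the p orbital); the selenium donates one lone pair from its p orbital), so the π system is cyclic and fully conjugated.
Adding the contributions, 3 × 2 = 6 from the double-bond units + 2 from the Se atom = 8.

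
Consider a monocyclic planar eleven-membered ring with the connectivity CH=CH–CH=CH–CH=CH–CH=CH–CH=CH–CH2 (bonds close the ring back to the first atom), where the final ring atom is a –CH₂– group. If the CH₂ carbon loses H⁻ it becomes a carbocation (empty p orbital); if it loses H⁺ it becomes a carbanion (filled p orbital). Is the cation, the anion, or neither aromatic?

The cation

Once that carbon is sp², every ring atom has a p orbital and both ions are fully conjugated.
Cation: 5 × 2 + 0 = 10 π electrons → 4(2)+2, aromatic.
Anion: 5 × 2 + 2 = 12 π electrons → 4(3), antiaromatic.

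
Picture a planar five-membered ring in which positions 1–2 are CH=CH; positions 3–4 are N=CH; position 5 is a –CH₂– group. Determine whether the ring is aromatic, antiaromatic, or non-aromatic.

At the CH2 position, the tetrahedral CH₂ carbon is sp³ and has no p orbital in the ring π system; the ring's p-orbital overlap is broken there.
Hückel's rule only applies to fully conjugated rings, so this one is simply non-aromatic.

Non-aromatic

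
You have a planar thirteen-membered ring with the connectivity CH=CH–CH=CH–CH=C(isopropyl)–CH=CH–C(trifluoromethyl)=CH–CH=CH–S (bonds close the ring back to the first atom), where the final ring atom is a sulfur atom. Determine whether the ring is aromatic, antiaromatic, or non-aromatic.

Aromatic

All ring atoms are sp² and supply a p orbital to the ring (each doubly-bonded ring atom is sp² with one p-orbital electron; the sulfur donates one lone pair from its p orbital); the conjugation is uninterrupted.
Adding the contributions, 6 × 2 = 12 from the double-bond units + 2 from the S atom = 14.
14 = 4(3) + 2, which satisfies Hückel's 4n+2 rule.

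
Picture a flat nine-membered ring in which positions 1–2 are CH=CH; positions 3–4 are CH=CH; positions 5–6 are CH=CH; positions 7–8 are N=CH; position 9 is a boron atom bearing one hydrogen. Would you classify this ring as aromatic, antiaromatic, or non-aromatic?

Antiaromatic

The p orbitals form a continuous loop: each doubly-bonded ring atom is sp² with one p-orbital electron; the doubly-bonded nitrogens are pyridine-type — their lone pairs lie in the ring plane, leaving one electron in the p orbital; the boron has an empty p orbital. The ring is fully conjugated.
π-electron count: 4 × 2 = 8 from the double-bond units + 0 from the BH atom = 8.
With 8 = 4·2 π electrons, Hückel's rule classifies the planar ring as antiaromatic.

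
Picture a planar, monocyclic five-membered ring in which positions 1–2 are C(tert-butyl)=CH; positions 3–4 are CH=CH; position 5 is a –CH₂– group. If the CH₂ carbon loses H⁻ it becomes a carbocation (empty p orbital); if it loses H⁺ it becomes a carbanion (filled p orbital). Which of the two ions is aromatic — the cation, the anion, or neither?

In either ion the ring is fully conjugated: every atom, including the new sp² carbon, supplies a p orbital.
Cation: 2 × 2 + 0 = 4 π electrons → 4(1), antiaromatic.
Anion: 2 × 2 + 2 = 6 π electrons → 4(1)+2, aromatic.

The anion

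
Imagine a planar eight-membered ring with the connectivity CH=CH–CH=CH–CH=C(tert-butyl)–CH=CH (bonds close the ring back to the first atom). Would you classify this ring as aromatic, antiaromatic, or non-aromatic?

All ring atoms are sp² and supply a p orbital to the ring (the double-bond atoms are sp², each contributing one p electron); the conjugation is uninterrupted.
Adding the contributions, 4 × 2 = 8 from the 4 double-bond units.
8 is a 4n count (n = 2), so the planar conjugated ring is antiaromatic.

Antiaromatic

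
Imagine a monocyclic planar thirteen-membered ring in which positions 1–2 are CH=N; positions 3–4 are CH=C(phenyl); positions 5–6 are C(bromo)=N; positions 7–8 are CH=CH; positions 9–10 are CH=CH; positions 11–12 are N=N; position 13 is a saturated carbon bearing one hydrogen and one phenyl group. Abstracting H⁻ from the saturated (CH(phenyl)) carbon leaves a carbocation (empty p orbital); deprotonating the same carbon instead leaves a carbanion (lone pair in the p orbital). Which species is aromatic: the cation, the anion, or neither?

The anion

In both ions every ring atom is sp² and contributes a p orbital, so both rings are fully conjugated.
Cation: 6 × 2 + 0 = 12 π electrons → 4(3), antiaromatic.
Anion: 6 × 2 + 2 = 14 π electrons → 4(3)+2, aromatic.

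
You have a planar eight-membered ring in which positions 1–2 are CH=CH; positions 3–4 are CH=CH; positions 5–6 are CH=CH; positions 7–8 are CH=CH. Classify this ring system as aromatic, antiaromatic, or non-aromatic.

The p orbitals form a continuous loop: the double-bond atoms are sp², each contributing one p electron. The ring is fully conjugated.
Adding the contributions, 4 × 2 = 8 from the 4 double-bond units.
A 4n π count (8, n = 2) in a planar conjugated ring means antiaromatic.
(The species described is cyclooctatetraene.)

Antiaromatic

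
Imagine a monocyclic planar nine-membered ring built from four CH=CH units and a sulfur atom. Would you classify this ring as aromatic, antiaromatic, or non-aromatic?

Aromatic

Check conjugation: each doubly-bonded ring atom is sp² with one p-orbital electron; the sulfur donates one lone pair from its p orbital — every position has a p orbital, so the cyclic π system is continuous.
Counting π electrons: 4 × 2 = 8 from the double-bond units + 2 from the S atom = 10.
With 10 π electrons (n = 2), the Hückel 4n+2 condition holds.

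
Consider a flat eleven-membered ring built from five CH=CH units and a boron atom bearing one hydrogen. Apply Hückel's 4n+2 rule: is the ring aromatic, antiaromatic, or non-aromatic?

Check conjugation: each doubly-bonded ring atom is sp² with one p-orbital electron; the boron has an empty p orbital — every position has a p orbital, so the cyclic π system is continuous.
π-electron count: 5 × 2 = 10 from the double-bond units + 0 from the BH atom = 10.
Since 10 = 4·2 + 2, the ring meets the 4n+2 criterion.

Aromatic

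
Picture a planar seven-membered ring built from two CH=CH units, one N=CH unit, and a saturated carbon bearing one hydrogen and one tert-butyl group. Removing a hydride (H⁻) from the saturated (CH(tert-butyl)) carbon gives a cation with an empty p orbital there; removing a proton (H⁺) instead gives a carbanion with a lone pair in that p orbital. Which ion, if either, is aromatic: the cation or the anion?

In both ions every ring atom is sp² and contributes a p orbital, so both rings are fully conjugated.
Cation: 3 × 2 + 0 = 6 π electrons → 4(1)+2, aromatic.
Anion: 3 × 2 + 2 = 8 π electrons → 4(2), antiaromatic.

The cation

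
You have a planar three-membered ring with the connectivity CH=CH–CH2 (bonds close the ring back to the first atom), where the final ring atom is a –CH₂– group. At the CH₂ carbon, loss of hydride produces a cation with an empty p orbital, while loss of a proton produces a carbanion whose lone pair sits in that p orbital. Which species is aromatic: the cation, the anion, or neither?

The cation

Both ions have a continuous loop of p orbitals — each ring atom is sp².
Cation: 1 × 2 + 0 = 2 π electrons → 4(0)+2, aromatic.
Anion: 1 × 2 + 2 = 4 π electrons → 4(1), antiaromatic.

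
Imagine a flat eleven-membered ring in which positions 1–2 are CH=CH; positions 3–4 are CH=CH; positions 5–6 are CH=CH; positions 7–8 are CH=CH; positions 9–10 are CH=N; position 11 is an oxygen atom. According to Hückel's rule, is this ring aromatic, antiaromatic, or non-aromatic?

Every ring atom contributes a p orbital perpendicular to the ring (the double-bond atoms are sp², each contributing one p electron; each =N– nitrogen is pyridine-type (lone pair in the sp² plane, one electron in the p orbital); the oxygen donates one lone pair from its p orbital), so the π system is cyclic and fully conjugated.
π-electron count: 5 × 2 = 10 from the double-bond units + 2 from the O atom = 12.
A 4n π count (12, n = 3) in a planar conjugated ring means antiaromatic.

Antiaromatic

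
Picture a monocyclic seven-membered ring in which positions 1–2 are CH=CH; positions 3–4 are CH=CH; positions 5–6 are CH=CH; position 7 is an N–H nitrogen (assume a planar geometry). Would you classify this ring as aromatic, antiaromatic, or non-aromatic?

Antiaromatic

Every ring atom contributes a p orbital perpendicular to the ring (the double-bond atoms are sp², each contributing one p electron; the pyrrole-type nitrogen donates its lone pair from the p orbital), so the π system is cyclic and fully conjugated.
Adding the contributions, 3 × 2 = 6 from the double-bond units + 2 from the NH atom = 8.
8 = 4(2); a planar, fully conjugated 4n system is antiaromatic.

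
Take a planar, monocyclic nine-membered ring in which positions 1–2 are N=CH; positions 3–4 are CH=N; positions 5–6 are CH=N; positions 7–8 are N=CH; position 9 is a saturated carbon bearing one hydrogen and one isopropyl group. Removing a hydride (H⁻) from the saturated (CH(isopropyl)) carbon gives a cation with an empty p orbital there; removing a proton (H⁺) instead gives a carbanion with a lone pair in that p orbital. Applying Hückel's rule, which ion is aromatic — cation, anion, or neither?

Both ions have a continuous loop of p orbitals — each ring atom is sp².
Cation: 4 × 2 + 0 = 8 π electrons → 4(2), antiaromatic.
Anion: 4 × 2 + 2 = 10 π electrons → 4(2)+2, aromatic.

The anion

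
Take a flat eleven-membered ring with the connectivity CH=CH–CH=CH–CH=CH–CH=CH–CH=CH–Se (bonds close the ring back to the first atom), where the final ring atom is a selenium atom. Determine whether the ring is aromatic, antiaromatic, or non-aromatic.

Antiaromatic

The p orbitals form a continuous loop: each doubly-bonded ring atom is sp² with one p-orbital electron; the selenium donates one lone pair from its p orbital. The ring is fully conjugated.
Counting π electrons: 5 × 2 = 10 from the double-bond units + 2 from the Se atom = 12.
12 is a 4n count (n = 3), so the planar conjugated ring is antiaromatic.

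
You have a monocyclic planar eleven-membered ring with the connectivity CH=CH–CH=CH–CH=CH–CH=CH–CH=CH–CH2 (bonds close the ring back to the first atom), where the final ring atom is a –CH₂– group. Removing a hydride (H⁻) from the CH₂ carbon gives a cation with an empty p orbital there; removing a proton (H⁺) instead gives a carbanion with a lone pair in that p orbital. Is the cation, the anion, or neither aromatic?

Both ions have a continuous loop of p orbitals — each ring atom is sp².
Cation: 5 × 2 + 0 = 10 π electrons → 4(2)+2, aromatic.
Anion: 5 × 2 + 2 = 12 π electrons → 4(3), antiaromatic.

The cation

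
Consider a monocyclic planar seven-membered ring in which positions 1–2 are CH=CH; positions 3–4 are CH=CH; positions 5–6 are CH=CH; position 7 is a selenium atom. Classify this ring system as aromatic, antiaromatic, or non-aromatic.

Antiaromatic

All ring atoms are sp² and supply a p orbital to the ring (the double-bond atoms are sp², each contributing one p electron; the selenium donates one lone pair from its p orbital); the conjugation is uninterrupted.
Counting π electrons: 3 × 2 = 6 from the double-bond units + 2 from the Se atom = 8.
With 8 = 4·2 π electrons, Hückel's rule classifies the planar ring as antiaromatic.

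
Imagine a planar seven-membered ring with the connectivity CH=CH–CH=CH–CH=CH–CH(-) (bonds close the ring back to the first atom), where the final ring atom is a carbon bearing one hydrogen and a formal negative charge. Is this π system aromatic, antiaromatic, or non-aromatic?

Check conjugation: every atom in a ring double bond is sp² and brings one electron to the p orbital; the carbanion's lone pair occupies the p orbital — every position has a p orbital, so the cyclic π system is continuous.
Adding the contributions, 3 × 2 = 6 from the double-bond units + 2 from the CH(-) atom = 8.
8 is a 4n count (n = 2), so the planar conjugated ring is antiaromatic.

Antiaromatic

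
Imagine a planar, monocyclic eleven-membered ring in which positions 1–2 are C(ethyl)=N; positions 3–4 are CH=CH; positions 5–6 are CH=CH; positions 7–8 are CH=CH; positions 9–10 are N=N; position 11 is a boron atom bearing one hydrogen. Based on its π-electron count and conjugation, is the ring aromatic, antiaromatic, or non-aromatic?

Aromatic

All ring atoms are sp² and supply a p orbital to the ring (every atom in a ring double bond is sp² and brings one electron to the p orbital; each =N– nitrogen is pyridine-type (lone pair in the sp² plane, one electron in the p orbital); the boron has an empty p orbital); the conjugation is uninterrupted.
π-electron count: 5 × 2 = 10 from the double-bond units + 0 from the BH atom = 10.
Since 10 = 4·2 + 2, the ring meets the 4n+2 criterion.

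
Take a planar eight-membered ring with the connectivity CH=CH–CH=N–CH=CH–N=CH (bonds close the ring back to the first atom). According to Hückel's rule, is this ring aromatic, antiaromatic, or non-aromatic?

Every ring atom contributes a p orbital perpendicular to the ring (the double-bond atoms are sp², each contributing one p electron; each =N– nitrogen is pyridine-type (lone pair in the sp² plane, one electron in the p orbital)), so the π system is cyclic and fully conjugated.
Counting π electrons: 4 × 2 = 8 from the 4 double-bond units.
A 4n π count (8, n = 2) in a planar conjugated ring means antiaromatic.

Antiaromatic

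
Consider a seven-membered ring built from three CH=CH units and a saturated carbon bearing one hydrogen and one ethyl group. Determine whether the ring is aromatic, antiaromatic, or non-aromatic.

Non-aromatic

Because that saturated carbon is sp³ and has no p orbital in the ring π system at the CH(ethyl) position, the π system cannot extend all the way around the ring.
A ring that is not fully conjugated cannot be aromatic or antiaromatic regardless of its π-electron count.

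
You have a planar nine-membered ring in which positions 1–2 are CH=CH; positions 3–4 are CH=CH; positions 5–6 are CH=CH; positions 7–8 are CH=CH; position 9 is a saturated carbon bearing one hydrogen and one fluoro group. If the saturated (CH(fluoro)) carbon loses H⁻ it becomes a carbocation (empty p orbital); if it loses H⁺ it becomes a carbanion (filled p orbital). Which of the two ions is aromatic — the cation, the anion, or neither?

Both ions have a continuous loop of p orbitals — each ring atom is sp².
Cation: 4 × 2 + 0 = 8 π electrons → 4(2), antiaromatic.
Anion: 4 × 2 + 2 = 10 π electrons → 4(2)+2, aromatic.

The anion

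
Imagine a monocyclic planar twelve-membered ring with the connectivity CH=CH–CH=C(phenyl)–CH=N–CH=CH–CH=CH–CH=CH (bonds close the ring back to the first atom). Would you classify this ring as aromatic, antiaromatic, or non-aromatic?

Antiaromatic

Every ring atom contributes a p orbital perpendicular to the ring (every atom in a ring double bond is sp² and brings one electron to the p orbital; each =N– nitrogen is pyridine-type (lone pair in the sp² plane, one electron in the p orbital)), so the π system is cyclic and fully conjugated.
Tallying contributions gives 6 × 2 = 12 from the 6 double-bond units.
12 = 4(3); a planar, fully conjugated 4n system is antiaromatic.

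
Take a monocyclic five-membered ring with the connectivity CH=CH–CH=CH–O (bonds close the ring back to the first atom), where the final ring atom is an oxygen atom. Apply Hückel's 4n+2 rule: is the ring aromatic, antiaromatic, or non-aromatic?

All ring atoms are sp² and supply a p orbital to the ring (each doubly-bonded ring atom is sp² with one p-orbital electron; the oxygen donates one lone pair from its p orbital); the conjugation is uninterrupted.
π-electron count: 2 × 2 = 4 from the double-bond units + 2 from the O atom = 6.
6 = 4(1) + 2, which satisfies Hückel's 4n+2 rule.
(This ring is furan.)

Aromatic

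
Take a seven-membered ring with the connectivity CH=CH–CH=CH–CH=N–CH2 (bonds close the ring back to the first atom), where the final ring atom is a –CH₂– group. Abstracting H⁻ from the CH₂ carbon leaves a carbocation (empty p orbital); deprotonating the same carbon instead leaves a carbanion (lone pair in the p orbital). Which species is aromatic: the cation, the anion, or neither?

The cation

Once that carbon is sp², every ring atom has a p orbital and both ions are fully conjugated.
Cation: 3 × 2 + 0 = 6 π electrons → 4(1)+2, aromatic.
Anion: 3 × 2 + 2 = 8 π electrons → 4(2), antiaromatic.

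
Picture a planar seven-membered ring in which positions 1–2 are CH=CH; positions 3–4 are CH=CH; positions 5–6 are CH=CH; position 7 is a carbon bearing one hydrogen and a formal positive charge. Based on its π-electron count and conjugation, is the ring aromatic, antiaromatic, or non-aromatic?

Aromatic

Check conjugation: every atom in a ring double bond is sp² and brings one electron to the p orbital; the carbocation has an empty p orbital — every position has a p orbital, so the cyclic π system is continuous.
Counting π electrons: 3 × 2 = 6 from the double-bond units + 0 from the CH(+) atom = 6.
6 = 4(1) + 2, which satisfies Hückel's 4n+2 rule.
(The species described is the tropylium cation.)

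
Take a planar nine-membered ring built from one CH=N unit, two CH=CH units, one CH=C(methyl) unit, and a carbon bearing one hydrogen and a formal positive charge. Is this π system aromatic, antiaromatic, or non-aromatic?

Check conjugation: each doubly-bonded ring atom is sp² with one p-orbital electron; each =N– nitrogen is pyridine-type (lone pair in the sp² plane, one electron in the p orbital); the carbocation has an empty p orbital — every position has a p orbital, so the cyclic π system is continuous.
Counting π electrons: 4 × 2 = 8 from the double-bond units + 0 from the CH(+) atom = 8.
A 4n π count (8, n = 2) in a planar conjugated ring means antiaromatic.

Antiaromatic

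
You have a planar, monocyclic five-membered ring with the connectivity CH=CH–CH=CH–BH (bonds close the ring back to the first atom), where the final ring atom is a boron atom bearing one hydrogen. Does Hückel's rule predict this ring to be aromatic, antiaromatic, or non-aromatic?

Antiaromatic

Every ring atom contributes a p orbital perpendicular to the ring (the double-bond atoms are sp², each contributing one p electron; the boron has an empty p orbital), so the π system is cyclic and fully conjugated.
Counting π electrons: 2 × 2 = 4 from the double-bond units + 0 from the BH atom = 4.
A 4n π count (4, n = 1) in a planar conjugated ring means antiaromatic.
This is borole.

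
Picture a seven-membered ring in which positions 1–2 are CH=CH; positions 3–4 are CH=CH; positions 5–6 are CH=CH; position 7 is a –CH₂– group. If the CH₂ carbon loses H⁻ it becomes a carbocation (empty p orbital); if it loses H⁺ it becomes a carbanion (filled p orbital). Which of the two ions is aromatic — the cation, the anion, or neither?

The cation

Once that carbon is sp², every ring atom has a p orbital and both ions are fully conjugated.
Cation: 3 × 2 + 0 = 6 π electrons → 4(1)+2, aromatic.
Anion: 3 × 2 + 2 = 8 π electrons → 4(2), antiaromatic.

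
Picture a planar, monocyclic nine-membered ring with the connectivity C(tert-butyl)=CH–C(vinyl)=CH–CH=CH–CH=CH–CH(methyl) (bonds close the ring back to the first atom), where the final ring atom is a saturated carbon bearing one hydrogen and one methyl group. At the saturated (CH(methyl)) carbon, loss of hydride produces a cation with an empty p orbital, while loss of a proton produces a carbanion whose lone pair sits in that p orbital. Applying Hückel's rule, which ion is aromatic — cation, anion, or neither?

Once that carbon is sp², every ring atom has a p orbital and both ions are fully conjugated.
Cation: 4 × 2 + 0 = 8 π electrons → 4(2), antiaromatic.
Anion: 4 × 2 + 2 = 10 π electrons → 4(2)+2, aromatic.

The anion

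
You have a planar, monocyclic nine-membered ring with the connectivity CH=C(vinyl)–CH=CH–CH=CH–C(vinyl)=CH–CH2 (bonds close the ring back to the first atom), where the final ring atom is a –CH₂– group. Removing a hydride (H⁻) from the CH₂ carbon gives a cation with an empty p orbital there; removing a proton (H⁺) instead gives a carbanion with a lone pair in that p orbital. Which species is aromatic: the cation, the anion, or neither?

In either ion the ring is fully conjugated: every atom, including the new sp² carbon, supplies a p orbital.
Cation: 4 × 2 + 0 = 8 π electrons → 4(2), antiaromatic.
Anion: 4 × 2 + 2 = 10 π electrons → 4(2)+2, aromatic.

The anion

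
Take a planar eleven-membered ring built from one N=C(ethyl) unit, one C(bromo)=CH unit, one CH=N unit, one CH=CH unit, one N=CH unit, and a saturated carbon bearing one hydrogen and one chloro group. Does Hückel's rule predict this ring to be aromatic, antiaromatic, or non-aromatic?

At the CH(chloro) position, that saturated carbon is sp³ and has no p orbital in the ring π system; the ring's p-orbital overlap is broken there.
Broken conjugation rules out both aromaticity and antiaromaticity.

Non-aromatic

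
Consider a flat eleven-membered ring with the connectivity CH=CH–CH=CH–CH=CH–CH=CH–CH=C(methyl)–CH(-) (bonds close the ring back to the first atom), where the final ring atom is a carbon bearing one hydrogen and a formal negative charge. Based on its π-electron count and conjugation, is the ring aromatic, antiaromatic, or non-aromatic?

Antiaromatic

The p orbitals form a continuous loop: every atom in a ring double bond is sp² and brings one electron to the p orbital; the carbanion's lone pair occupies the p orbital. The ring is fully conjugated.
Adding the contributions, 5 × 2 = 10 from the double-bond units + 2 from the CH(-) atom = 12.
A 4n π count (12, n = 3) in a planar conjugated ring means antiaromatic.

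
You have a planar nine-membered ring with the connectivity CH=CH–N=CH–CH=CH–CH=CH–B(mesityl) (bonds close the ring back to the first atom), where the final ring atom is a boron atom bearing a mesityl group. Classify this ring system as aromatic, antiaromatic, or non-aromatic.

Antiaromatic

Every ring atom contributes a p orbital perpendicular to the ring (each doubly-bonded ring atom is sp² with one p-orbital electron; each sp² =N– keeps its lone pair in-plane and puts one electron into the π system; the boron has an empty p orbital), so the π system is cyclic and fully conjugated.
π-electron count: 4 × 2 = 8 from the double-bond units + 0 from the B(mesityl) atom = 8.
A 4n π count (8, n = 2) in a planar conjugated ring means antiaromatic.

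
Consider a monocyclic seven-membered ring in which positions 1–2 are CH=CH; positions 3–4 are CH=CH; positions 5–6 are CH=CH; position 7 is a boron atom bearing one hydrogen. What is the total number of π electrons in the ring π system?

6

All ring atoms are sp² and supply a p orbital to the ring (every atom in a ring double bond is sp² and brings one electron to the p orbital; the boron has an empty p orbital); the conjugation is uninterrupted.
Counting π electrons: 3 × 2 = 6 from the double-bond units + 0 from the BH atom = 6.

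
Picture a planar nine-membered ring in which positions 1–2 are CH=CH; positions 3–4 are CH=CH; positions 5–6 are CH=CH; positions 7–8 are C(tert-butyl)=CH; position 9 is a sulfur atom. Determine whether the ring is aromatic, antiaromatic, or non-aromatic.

Aromatic

All ring atoms are sp² and supply a p orbital to the ring (the double-bond atoms are sp², each contributing one p electron; the sulfur donates one lone pair from its p orbital); the conjugation is uninterrupted.
Tallying contributions gives 4 × 2 = 8 from the double-bond units + 2 from the S atom = 10.
With 10 π electrons (n = 2), the Hückel 4n+2 condition holds.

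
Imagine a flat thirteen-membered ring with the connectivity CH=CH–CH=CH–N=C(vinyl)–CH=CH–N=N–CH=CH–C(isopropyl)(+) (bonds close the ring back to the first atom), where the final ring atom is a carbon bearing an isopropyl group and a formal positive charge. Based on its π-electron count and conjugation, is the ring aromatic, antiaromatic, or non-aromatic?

The p orbitals form a continuous loop: the double-bond atoms are sp², each contributing one p electron; each sp² =N– keeps its lone pair in-plane and puts one electron into the π system; the carbocation has an empty p orbital. The ring is fully conjugated.
Counting π electrons: 6 × 2 = 12 from the double-bond units + 0 from the C(isopropyl)(+) atom = 12.
A 4n π count (12, n = 3) in a planar conjugated ring means antiaromatic.

Antiaromatic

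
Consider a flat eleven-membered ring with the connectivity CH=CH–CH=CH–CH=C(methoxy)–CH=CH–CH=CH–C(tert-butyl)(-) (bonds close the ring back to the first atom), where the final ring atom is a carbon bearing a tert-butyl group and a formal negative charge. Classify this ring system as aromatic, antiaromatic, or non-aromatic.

Check conjugation: each doubly-bonded ring atom is sp² with one p-orbital electron; the carbanion's lone pair occupies the p orbital — every position has a p orbital, so the cyclic π system is continuous.
Adding the contributions, 5 × 2 = 10 from the double-bond units + 2 from the C(tert-butyl)(-) atom = 12.
With 12 = 4·3 π electrons, Hückel's rule classifies the planar ring as antiaromatic.

Antiaromatic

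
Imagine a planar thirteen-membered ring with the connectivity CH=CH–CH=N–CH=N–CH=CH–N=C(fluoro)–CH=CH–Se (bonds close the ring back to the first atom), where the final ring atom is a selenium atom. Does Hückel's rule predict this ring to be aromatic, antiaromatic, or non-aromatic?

Aromatic

The p orbitals form a continuous loop: the double-bond atoms are sp², each contributing one p electron; each sp² =N– keeps its lone pair in-plane and puts one electron into the π system; the selenium donates one lone pair from its p orbital. The ring is fully conjugated.
Counting π electrons: 6 × 2 = 12 from the double-bond units + 2 from the Se atom = 14.
Since 14 = 4·3 + 2, the ring meets the 4n+2 criterion.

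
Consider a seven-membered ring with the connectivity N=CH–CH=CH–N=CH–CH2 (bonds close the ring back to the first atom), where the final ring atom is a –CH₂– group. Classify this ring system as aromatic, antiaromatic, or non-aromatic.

The CH2 carbon is saturated: the tetrahedral CH₂ carbon is sp³ and has no p orbital in the ring π system. Conjugation is not continuous around the ring.
Hückel's rule only applies to fully conjugated rings, so this one is simply non-aromatic.

Non-aromatic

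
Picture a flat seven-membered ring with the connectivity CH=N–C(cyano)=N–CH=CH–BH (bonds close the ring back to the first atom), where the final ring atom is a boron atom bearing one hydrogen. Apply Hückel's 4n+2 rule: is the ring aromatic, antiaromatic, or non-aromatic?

All ring atoms are sp² and supply a p orbital to the ring (each doubly-bonded ring atom is sp² with one p-orbital electron; each sp² =N– keeps its lone pair in-plane and puts one electron into the π system; the boron has an empty p orbital); the conjugation is uninterrupted.
Tallying contributions gives 3 × 2 = 6 from the double-bond units + 0 from the BH atom = 6.
6 = 4(1) + 2, which satisfies Hückel's 4n+2 rule.

Aromatic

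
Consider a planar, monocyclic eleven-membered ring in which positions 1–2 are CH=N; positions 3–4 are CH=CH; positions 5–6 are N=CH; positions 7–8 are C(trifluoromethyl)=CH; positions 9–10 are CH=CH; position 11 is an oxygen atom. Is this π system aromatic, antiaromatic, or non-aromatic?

Antiaromatic

All ring atoms are sp² and supply a p orbital to the ring (the double-bond atoms are sp², each contributing one p electron; each =N– nitrogen is pyridine-type (lone pair in the sp² plane, one electron in the p orbital); the oxygen donates one lone pair from its p orbital); the conjugation is uninterrupted.
Counting π electrons: 5 × 2 = 10 from the double-bond units + 2 from the O atom = 12.
With 12 = 4·3 π electrons, Hückel's rule classifies the planar ring as antiaromatic.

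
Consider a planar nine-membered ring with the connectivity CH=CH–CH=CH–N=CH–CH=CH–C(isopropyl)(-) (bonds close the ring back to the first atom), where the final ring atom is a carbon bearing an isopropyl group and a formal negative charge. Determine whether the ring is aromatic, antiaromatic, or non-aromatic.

Every ring atom contributes a p orbital perpendicular to the ring (the double-bond atoms are sp², each contributing one p electron; each =N– nitrogen is pyridine-type (lone pair in the sp² plane, one electron in the p orbital); the carbanion's lone pair occupies the p orbital), so the π system is cyclic and fully conjugated.
Adding the contributions, 4 × 2 = 8 from the double-bond units + 2 from the C(isopropyl)(-) atom = 10.
That gives a 4n+2 count (10, n = 2).

Aromatic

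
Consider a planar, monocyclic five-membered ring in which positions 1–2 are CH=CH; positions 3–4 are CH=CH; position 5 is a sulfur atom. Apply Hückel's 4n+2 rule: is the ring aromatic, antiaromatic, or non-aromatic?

The p orbitals form a continuous loop: every atom in a ring double bond is sp² and brings one electron to the p orbital; the sulfur donates one lone pair from its p orbital. The ring is fully conjugated.
π-electron count: 2 × 2 = 4 from the double-bond units + 2 from the S atom = 6.
6 = 4(1) + 2, which satisfies Hückel's 4n+2 rule.
(The species described is thiophene.)

Aromatic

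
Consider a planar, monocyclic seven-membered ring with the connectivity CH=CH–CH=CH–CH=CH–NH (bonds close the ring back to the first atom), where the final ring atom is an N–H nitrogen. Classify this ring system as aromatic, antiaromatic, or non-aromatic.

Check conjugation: every atom in a ring double bond is sp² and brings one electron to the p orbital; the pyrrole-type nitrogen donates its lone pair from the p orbital — every position has a p orbital, so the cyclic π system is continuous.
π-electron count: 3 × 2 = 6 from the double-bond units + 2 from the NH atom = 8.
8 = 4(2); a planar, fully conjugated 4n system is antiaromatic.

Antiaromatic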